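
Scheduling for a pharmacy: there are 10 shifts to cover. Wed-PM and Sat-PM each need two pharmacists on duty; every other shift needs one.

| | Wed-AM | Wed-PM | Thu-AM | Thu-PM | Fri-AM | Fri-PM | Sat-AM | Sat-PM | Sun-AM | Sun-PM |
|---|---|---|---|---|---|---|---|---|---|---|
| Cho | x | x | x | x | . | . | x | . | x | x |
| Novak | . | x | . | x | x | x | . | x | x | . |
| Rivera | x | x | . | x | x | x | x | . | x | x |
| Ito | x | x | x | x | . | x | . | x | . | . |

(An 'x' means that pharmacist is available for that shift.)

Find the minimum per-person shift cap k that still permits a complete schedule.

3

With 4 pharmacists and 12 worker-slots to fill, someone must work at least ⌈12/4⌉ = 3 shifts, so k ≥ 3.
k = 3 works: Wed-AM→Rivera, Wed-PM→Rivera+Ito, Thu-AM→Cho, Thu-PM→Ito, Fri-AM→Novak, Fri-PM→Novak, Sat-AM→Cho, Sat-PM→Novak+Ito, Sun-AM→Rivera, Sun-PM→Cho.
Loads: Cho 3, Novak 3, Rivera 3, Ito 3 — all ≤ 3.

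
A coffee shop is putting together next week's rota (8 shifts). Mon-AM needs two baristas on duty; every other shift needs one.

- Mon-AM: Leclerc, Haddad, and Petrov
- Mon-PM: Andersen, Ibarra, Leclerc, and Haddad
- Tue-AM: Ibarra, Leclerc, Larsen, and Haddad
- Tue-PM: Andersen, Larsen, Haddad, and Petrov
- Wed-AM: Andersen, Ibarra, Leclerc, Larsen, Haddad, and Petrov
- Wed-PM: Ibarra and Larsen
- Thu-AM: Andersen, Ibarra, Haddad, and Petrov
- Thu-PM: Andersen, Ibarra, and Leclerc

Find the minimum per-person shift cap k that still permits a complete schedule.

2

With 6 baristas and 9 worker-slots to fill, someone must work at least ⌈9/6⌉ = 2 shifts, so k ≥ 2.
k = 2 works: Mon-AM→Leclerc+Haddad, Mon-PM→Andersen, Tue-AM→Ibarra, Tue-PM→Larsen, Wed-AM→Leclerc, Wed-PM→Ibarra, Thu-AM→Haddad, Thu-PM→Andersen.
Loads: Andersen 2, Ibarra 2, Leclerc 2, Larsen 1, Haddad 2, Petrov 0 — all ≤ 2.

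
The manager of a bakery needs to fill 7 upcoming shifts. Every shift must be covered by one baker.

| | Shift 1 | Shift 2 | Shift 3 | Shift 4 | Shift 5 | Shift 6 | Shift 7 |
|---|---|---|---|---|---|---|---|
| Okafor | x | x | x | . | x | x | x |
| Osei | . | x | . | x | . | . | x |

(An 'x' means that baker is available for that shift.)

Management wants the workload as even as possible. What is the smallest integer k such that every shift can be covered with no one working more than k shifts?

4

With 2 bakers and 7 worker-slots to fill, someone must work at least ⌈7/2⌉ = 4 shifts, so k ≥ 4.
k = 4 works: Shift 1→Okafor, Shift 2→Osei, Shift 3→Okafor, Shift 4→Osei, Shift 5→Okafor, Shift 6→Okafor, Shift 7→Osei.
Loads: Okafor 4, Osei 3 — all ≤ 4.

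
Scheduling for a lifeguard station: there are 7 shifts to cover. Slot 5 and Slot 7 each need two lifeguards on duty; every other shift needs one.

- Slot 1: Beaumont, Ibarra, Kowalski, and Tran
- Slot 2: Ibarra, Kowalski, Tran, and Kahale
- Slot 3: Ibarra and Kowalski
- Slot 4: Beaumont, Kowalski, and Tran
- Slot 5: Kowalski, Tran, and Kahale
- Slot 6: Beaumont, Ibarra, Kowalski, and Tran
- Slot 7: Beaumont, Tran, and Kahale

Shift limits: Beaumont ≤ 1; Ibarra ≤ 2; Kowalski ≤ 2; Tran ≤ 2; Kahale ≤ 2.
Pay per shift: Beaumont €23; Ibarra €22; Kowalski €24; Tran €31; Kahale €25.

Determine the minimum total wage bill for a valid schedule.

Picking the cheapest available lifeguard for each shift independently would cost €208, but that ignores the shift limits.
An optimal schedule: Slot 1→Ibarra, Slot 2→Kahale, Slot 3→Ibarra, Slot 4→Beaumont, Slot 5→Kowalski+Tran, Slot 6→Kowalski, Slot 7→Tran+Kahale.
Total: 22 + 25 + 22 + 23 + 24 + 31 + 24 + 31 + 25 = €227.

€227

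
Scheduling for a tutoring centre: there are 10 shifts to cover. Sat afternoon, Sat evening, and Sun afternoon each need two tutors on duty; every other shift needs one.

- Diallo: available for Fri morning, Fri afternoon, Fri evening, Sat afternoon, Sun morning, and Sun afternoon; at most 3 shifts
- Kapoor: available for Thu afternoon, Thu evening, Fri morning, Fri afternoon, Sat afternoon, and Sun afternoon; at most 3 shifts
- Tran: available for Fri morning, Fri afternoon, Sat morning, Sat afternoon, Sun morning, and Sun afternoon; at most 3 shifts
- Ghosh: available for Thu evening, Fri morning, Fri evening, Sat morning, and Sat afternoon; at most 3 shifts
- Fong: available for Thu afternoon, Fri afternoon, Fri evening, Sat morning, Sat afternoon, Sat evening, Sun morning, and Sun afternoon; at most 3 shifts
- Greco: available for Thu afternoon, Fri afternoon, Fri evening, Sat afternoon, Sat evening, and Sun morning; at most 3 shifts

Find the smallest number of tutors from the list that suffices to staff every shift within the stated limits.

5

13 slots to fill and no one can take more than 3, so at least ⌈13/3⌉ = 5 tutors are needed.
Diallo, Kapoor, Tran, Fong, and Greco alone can cover everything: Thu afternoon→Kapoor, Thu evening→Kapoor, Fri morning→Diallo, Fri afternoon→Kapoor, Fri evening→Diallo, Sat morning→Tran, Sat afternoon→Tran+Fong, Sat evening→Fong+Greco, Sun morning→Diallo, Sun afternoon→Tran+Fong.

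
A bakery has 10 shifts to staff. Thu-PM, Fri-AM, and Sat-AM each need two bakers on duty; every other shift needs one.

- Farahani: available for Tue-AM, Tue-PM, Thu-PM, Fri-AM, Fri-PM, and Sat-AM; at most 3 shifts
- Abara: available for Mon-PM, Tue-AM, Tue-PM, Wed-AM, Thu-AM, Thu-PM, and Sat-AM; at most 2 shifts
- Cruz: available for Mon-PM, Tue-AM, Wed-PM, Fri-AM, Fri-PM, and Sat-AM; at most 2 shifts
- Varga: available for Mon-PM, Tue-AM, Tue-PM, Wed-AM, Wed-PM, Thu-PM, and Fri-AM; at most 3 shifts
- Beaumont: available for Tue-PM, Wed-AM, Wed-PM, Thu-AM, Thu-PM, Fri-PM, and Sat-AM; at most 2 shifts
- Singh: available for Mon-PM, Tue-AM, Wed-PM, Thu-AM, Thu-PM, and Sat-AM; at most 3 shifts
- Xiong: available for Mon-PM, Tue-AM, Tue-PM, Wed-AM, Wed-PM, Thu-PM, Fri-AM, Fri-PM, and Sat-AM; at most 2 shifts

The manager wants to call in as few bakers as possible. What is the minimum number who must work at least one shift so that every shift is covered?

5

13 slots to fill and no one can take more than 3, so at least ⌈13/3⌉ = 5 bakers are needed.
Farahani, Abara, Cruz, Varga, and Singh alone can cover everything: Mon-PM→Varga, Tue-AM→Singh, Tue-PM→Farahani, Wed-AM→Abara, Wed-PM→Cruz, Thu-AM→Abara, Thu-PM→Varga+Singh, Fri-AM→Farahani+Varga, Fri-PM→Farahani, Sat-AM→Cruz+Singh.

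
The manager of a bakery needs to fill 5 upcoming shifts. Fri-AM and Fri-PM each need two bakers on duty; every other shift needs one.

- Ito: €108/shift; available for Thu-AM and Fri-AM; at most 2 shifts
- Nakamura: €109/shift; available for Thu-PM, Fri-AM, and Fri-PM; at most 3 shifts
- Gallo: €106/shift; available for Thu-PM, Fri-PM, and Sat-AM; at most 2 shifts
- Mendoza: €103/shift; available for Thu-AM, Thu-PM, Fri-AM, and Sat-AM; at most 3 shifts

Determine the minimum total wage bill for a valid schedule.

€738

Fri-PM can only be covered by Nakamura and Gallo, so that assignment is forced.
Picking the cheapest available baker for each shift independently would cost €735, but that ignores the shift limits.
An optimal schedule: Thu-AM→Mendoza, Thu-PM→Gallo, Fri-AM→Mendoza+Ito, Fri-PM→Gallo+Nakamura, Sat-AM→Mendoza.
Total: 103 + 106 + 103 + 108 + 106 + 109 + 103 = €738.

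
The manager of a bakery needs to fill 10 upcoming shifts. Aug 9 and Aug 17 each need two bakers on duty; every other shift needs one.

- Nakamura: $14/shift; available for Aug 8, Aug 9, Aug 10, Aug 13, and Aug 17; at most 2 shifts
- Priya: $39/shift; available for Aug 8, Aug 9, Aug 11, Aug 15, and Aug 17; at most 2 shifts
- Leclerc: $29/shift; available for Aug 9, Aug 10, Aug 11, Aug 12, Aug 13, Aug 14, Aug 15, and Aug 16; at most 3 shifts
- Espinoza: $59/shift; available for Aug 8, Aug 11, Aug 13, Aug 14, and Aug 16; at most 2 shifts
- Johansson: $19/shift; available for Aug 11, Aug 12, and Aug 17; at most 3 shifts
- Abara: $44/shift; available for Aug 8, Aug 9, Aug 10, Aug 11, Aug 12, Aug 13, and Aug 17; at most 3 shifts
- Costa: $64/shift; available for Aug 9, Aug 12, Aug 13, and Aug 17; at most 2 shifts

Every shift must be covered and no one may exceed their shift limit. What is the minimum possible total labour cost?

$338

Picking the cheapest available baker for each shift independently would cost $243, but that ignores the shift limits.
An optimal schedule: Aug 8→Nakamura, Aug 9→Priya+Abara, Aug 10→Nakamura, Aug 11→Johansson, Aug 12→Johansson, Aug 13→Abara, Aug 14→Leclerc, Aug 15→Leclerc, Aug 16→Leclerc, Aug 17→Johansson+Priya.
Total: 14 + 39 + 44 + 14 + 19 + 19 + 44 + 29 + 29 + 29 + 19 + 39 = $338.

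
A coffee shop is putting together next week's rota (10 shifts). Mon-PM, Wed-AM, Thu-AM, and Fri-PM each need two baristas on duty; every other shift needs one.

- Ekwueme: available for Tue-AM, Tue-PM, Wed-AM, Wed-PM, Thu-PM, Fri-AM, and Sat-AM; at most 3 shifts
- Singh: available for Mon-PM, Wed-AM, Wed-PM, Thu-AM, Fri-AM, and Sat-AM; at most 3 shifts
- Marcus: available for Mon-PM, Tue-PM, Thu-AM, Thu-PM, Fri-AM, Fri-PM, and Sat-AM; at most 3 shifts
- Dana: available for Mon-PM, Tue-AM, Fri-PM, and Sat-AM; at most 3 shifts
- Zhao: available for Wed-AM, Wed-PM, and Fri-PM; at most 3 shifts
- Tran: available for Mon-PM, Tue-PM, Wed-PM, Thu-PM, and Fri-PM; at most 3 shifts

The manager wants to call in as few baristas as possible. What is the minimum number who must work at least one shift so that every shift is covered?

14 slots to fill and no one can take more than 3, so at least ⌈14/3⌉ = 5 baristas are needed.
Ekwueme, Singh, Marcus, Dana, and Zhao alone can cover everything: Mon-PM→Singh+Marcus, Tue-AM→Ekwueme, Tue-PM→Ekwueme, Wed-AM→Singh+Zhao, Wed-PM→Zhao, Thu-AM→Singh+Marcus, Thu-PM→Ekwueme, Fri-AM→Marcus, Fri-PM→Dana+Zhao, Sat-AM→Dana.

5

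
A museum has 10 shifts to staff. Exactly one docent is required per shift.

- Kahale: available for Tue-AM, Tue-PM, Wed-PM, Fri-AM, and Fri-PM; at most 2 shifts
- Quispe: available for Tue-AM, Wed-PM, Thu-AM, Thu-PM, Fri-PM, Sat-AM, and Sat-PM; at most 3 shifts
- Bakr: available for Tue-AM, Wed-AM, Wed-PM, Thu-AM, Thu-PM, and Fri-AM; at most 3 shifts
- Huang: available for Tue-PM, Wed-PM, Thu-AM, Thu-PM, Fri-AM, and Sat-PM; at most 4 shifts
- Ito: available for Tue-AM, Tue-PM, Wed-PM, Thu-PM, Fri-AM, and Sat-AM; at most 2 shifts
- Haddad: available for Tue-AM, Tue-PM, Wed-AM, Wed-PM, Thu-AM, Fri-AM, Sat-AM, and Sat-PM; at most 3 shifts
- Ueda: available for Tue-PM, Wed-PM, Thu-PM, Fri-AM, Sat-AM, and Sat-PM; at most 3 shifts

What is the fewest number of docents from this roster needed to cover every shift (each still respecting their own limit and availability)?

10 slots to fill and no one can take more than 4, so at least ⌈10/4⌉ = 3 docents are needed.
Quispe, Bakr, and Huang alone can cover everything: Tue-AM→Quispe, Tue-PM→Huang, Wed-AM→Bakr, Wed-PM→Bakr, Thu-AM→Huang, Thu-PM→Huang, Fri-AM→Bakr, Fri-PM→Quispe, Sat-AM→Quispe, Sat-PM→Huang.

3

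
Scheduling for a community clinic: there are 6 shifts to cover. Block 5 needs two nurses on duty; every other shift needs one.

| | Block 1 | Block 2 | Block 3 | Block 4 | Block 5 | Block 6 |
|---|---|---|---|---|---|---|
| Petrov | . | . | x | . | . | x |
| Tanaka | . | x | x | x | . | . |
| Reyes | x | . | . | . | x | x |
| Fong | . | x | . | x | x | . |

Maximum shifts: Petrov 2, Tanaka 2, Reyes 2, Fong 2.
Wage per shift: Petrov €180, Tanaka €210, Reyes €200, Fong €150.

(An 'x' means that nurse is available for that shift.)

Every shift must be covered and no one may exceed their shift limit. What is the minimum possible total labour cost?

€1270

Block 1 can only be covered by Reyes, so that assignment is forced.
Block 5 can only be covered by Reyes and Fong, so that assignment is forced.
Picking the cheapest available nurse for each shift independently would cost €1210, but that ignores the shift limits.
An optimal schedule: Block 1→Reyes, Block 2→Fong, Block 3→Petrov, Block 4→Tanaka, Block 5→Fong+Reyes, Block 6→Petrov.
Total: 200 + 150 + 180 + 210 + 150 + 200 + 180 = €1270.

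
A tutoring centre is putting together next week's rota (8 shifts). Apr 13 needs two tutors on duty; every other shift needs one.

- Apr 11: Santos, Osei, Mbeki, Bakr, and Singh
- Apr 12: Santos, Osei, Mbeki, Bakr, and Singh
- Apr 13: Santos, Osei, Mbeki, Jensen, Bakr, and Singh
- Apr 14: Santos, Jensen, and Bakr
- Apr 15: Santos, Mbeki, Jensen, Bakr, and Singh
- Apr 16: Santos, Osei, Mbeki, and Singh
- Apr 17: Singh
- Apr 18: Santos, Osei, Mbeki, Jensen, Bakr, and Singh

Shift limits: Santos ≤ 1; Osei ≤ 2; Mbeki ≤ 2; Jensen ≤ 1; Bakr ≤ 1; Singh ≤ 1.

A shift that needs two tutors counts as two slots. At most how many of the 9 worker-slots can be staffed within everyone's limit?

Total capacity across all tutors is 1+2+2+1+1+1 = 8, and 9 slots are needed, so at most 8 can be filled.
An assignment achieving 8: Apr 11→Osei, Apr 12→Mbeki, Apr 13→Jensen+Bakr, Apr 14→Santos, Apr 15→Mbeki, Apr 16→Osei, Apr 17→Singh.
Loads: Santos 1/1, Osei 2/2, Mbeki 2/2, Jensen 1/1, Bakr 1/1, Singh 1/1.

8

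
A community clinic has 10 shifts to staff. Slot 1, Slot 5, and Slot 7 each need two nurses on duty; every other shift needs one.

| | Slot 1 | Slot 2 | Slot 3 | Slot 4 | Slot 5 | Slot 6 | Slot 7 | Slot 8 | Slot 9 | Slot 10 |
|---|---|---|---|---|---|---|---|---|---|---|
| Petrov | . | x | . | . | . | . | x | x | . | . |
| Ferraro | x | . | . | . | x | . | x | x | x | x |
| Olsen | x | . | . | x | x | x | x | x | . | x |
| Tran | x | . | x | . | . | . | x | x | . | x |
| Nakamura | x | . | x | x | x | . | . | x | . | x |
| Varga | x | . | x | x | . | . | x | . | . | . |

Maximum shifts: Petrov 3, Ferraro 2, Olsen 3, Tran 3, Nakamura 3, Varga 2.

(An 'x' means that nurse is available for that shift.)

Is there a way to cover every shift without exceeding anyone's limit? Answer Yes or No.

Slot 2 can only be covered by Petrov, so that assignment is forced.
Slot 6 can only be covered by Olsen, so that assignment is forced.
Slot 9 can only be covered by Ferraro, so that assignment is forced.
One valid schedule: Slot 1→Tran+Nakamura, Slot 2→Petrov, Slot 3→Tran, Slot 4→Olsen, Slot 5→Ferraro+Olsen, Slot 6→Olsen, Slot 7→Petrov+Varga, Slot 8→Petrov, Slot 9→Ferraro, Slot 10→Tran.
Loads: Petrov 3/3, Ferraro 2/2, Olsen 3/3, Tran 3/3, Nakamura 1/3, Varga 1/2 — all within limits.

Yes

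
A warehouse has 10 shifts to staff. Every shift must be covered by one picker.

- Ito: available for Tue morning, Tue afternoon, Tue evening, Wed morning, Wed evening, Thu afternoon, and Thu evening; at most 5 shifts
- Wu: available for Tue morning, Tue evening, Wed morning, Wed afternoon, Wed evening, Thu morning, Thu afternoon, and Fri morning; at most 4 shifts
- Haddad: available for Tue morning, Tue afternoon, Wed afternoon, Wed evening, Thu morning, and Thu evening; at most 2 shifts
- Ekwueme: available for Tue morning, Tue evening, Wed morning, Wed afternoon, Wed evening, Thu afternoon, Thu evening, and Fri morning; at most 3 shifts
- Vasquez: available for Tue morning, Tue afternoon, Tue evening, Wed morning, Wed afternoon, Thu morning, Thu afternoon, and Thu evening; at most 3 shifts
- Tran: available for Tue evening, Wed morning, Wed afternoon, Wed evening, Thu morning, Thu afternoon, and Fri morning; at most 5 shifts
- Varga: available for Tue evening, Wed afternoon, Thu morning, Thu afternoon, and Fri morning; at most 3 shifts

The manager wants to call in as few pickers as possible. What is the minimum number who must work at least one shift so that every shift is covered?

10 slots to fill and no one can take more than 5, so at least ⌈10/5⌉ = 2 pickers are needed.
Ito and Tran alone can cover everything: Tue morning→Ito, Tue afternoon→Ito, Tue evening→Ito, Wed morning→Ito, Wed afternoon→Tran, Wed evening→Tran, Thu morning→Tran, Thu afternoon→Tran, Thu evening→Ito, Fri morning→Tran.

2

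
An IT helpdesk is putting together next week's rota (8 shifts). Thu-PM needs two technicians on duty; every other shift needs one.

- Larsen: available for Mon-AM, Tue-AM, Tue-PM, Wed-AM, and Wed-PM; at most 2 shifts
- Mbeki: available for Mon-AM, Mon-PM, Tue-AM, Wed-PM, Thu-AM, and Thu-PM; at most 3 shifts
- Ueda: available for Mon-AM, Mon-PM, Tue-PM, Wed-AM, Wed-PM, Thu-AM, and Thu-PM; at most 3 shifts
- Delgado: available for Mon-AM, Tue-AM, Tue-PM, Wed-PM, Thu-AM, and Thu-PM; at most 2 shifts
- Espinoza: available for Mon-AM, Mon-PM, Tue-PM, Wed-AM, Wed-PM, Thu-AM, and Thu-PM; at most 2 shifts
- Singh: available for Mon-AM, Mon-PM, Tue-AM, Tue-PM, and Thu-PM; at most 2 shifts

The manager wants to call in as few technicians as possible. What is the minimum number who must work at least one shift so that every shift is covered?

4

9 slots to fill and no one can take more than 3, so at least ⌈9/3⌉ = 3 technicians are needed.
Any 3 technicians together have capacity at most 3+3+2 = 8 < 9 slots, so 3 can never suffice.
Larsen, Mbeki, Ueda, and Delgado alone can cover everything: Mon-AM→Ueda, Mon-PM→Mbeki, Tue-AM→Larsen, Tue-PM→Ueda, Wed-AM→Larsen, Wed-PM→Delgado, Thu-AM→Mbeki, Thu-PM→Mbeki+Ueda.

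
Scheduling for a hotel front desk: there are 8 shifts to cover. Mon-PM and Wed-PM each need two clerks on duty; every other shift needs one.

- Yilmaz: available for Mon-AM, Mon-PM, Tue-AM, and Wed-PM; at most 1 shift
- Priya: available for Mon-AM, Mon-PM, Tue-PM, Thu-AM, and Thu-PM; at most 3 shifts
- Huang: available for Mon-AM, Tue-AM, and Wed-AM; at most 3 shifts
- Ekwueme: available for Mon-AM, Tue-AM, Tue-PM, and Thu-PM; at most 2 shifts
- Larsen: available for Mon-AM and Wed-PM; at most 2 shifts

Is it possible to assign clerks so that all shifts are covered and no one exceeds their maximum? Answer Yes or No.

No

Total capacity is 11 and 10 slots are needed, so capacity alone doesn't rule it out.
Shifts {Mon-PM, Wed-PM} need 4 worker-slots in total, but the clerks available for any of those shifts (Yilmaz, Priya, and Larsen) can supply at most 3 among them. So no valid schedule exists.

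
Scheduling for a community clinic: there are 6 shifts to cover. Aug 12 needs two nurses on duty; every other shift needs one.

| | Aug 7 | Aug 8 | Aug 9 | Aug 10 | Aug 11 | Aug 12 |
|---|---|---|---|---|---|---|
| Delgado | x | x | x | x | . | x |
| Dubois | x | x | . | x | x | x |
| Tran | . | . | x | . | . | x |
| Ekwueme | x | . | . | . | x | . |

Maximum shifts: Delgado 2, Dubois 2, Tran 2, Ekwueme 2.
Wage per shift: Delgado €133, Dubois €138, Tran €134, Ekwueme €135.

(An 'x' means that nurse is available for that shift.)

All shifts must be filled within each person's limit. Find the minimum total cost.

Picking the cheapest available nurse for each shift independently would cost €934, but that ignores the shift limits.
An optimal schedule: Aug 7→Ekwueme, Aug 8→Delgado, Aug 9→Tran, Aug 10→Delgado, Aug 11→Ekwueme, Aug 12→Tran+Dubois.
Total: 135 + 133 + 134 + 133 + 135 + 134 + 138 = €942.

€942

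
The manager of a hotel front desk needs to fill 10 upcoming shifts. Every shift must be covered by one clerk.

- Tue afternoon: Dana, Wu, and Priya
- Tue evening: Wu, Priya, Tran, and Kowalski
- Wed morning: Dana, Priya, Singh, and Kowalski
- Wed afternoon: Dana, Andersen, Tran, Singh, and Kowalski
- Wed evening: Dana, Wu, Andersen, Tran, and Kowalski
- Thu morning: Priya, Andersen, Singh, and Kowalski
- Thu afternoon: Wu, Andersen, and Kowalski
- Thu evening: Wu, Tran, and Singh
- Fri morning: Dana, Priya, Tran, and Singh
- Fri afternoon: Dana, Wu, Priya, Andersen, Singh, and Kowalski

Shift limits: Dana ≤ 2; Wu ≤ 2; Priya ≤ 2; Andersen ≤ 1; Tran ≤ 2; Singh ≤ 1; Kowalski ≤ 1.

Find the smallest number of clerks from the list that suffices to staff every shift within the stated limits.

6

10 slots to fill and no one can take more than 2, so at least ⌈10/2⌉ = 5 clerks are needed.
Any 5 clerks together have capacity at most 2+2+2+2+1 = 9 < 10 slots, so 5 can never suffice.
Dana, Wu, Priya, Andersen, Tran, and Singh alone can cover everything: Tue afternoon→Dana, Tue evening→Wu, Wed morning→Dana, Wed afternoon→Andersen, Wed evening→Tran, Thu morning→Priya, Thu afternoon→Wu, Thu evening→Tran, Fri morning→Priya, Fri afternoon→Singh.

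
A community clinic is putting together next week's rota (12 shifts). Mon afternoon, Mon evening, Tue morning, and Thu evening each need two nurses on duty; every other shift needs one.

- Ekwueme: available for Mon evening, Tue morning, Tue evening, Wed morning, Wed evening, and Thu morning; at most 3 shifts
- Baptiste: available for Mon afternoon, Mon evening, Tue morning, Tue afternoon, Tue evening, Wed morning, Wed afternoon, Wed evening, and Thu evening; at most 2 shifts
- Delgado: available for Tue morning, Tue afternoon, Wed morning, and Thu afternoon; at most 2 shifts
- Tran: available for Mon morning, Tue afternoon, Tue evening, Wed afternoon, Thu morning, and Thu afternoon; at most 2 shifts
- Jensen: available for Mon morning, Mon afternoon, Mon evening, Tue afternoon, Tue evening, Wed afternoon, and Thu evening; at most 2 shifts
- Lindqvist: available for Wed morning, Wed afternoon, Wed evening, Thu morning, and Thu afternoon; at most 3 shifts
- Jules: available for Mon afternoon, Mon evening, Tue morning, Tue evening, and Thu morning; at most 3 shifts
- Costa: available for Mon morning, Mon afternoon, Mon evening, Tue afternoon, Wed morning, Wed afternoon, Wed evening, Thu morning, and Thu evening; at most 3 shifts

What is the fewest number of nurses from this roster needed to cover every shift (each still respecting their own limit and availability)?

16 slots to fill and no one can take more than 3, so at least ⌈16/3⌉ = 6 nurses are needed.
Ekwueme, Baptiste, Delgado, Lindqvist, Jules, and Costa alone can cover everything: Mon morning→Costa, Mon afternoon→Baptiste+Jules, Mon evening→Jules+Costa, Tue morning→Ekwueme+Jules, Tue afternoon→Delgado, Tue evening→Ekwueme, Wed morning→Lindqvist, Wed afternoon→Lindqvist, Wed evening→Ekwueme, Thu morning→Lindqvist, Thu afternoon→Delgado, Thu evening→Baptiste+Costa.

6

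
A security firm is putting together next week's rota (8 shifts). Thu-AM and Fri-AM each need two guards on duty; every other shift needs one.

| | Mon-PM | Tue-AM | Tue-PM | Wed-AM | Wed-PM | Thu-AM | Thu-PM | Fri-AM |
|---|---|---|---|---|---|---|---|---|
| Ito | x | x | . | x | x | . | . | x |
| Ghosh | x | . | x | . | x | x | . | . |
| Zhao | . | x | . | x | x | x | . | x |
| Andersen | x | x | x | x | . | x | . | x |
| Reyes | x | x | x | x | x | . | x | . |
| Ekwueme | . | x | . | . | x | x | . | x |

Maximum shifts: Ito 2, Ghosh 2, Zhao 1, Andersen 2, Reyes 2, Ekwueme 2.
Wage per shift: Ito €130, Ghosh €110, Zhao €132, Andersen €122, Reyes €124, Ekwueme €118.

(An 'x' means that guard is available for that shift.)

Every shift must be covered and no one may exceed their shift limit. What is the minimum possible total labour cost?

€1208

Thu-PM can only be covered by Reyes, so that assignment is forced.
Picking the cheapest available guard for each shift independently would cost €1162, but that ignores the shift limits.
An optimal schedule: Mon-PM→Ghosh, Tue-AM→Reyes, Tue-PM→Ghosh, Wed-AM→Andersen, Wed-PM→Ito, Thu-AM→Ekwueme+Andersen, Thu-PM→Reyes, Fri-AM→Ekwueme+Ito.
Total: 110 + 124 + 110 + 122 + 130 + 118 + 122 + 124 + 118 + 130 = €1208.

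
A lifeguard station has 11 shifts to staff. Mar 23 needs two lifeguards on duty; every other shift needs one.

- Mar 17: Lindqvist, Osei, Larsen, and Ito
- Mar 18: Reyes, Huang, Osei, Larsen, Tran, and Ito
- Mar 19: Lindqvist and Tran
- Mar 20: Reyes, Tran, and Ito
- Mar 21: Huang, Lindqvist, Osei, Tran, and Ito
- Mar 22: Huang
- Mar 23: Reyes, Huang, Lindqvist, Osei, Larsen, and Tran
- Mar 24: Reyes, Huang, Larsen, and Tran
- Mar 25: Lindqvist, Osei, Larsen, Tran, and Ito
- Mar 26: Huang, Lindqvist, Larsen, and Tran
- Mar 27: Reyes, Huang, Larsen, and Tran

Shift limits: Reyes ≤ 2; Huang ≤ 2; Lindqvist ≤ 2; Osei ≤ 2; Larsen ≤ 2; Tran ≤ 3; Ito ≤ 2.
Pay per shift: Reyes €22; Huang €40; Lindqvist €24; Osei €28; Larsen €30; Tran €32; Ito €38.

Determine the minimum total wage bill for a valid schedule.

€344

Mar 22 can only be covered by Huang, so that assignment is forced.
Picking the cheapest available lifeguard for each shift independently would cost €294, but that ignores the shift limits.
An optimal schedule: Mar 17→Lindqvist, Mar 18→Tran, Mar 19→Lindqvist, Mar 20→Reyes, Mar 21→Osei, Mar 22→Huang, Mar 23→Osei+Tran, Mar 24→Reyes, Mar 25→Tran, Mar 26→Larsen, Mar 27→Larsen.
Total: 24 + 32 + 24 + 22 + 28 + 40 + 28 + 32 + 22 + 32 + 30 + 30 = €344.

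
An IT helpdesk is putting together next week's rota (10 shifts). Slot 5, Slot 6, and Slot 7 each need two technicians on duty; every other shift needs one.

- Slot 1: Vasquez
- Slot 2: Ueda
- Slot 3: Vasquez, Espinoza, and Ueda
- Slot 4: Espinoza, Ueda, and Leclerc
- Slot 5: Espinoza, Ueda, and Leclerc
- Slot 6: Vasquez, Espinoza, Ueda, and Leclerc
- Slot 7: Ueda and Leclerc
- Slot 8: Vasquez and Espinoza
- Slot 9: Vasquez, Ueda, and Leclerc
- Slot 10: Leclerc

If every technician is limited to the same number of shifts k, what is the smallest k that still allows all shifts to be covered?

With 4 technicians and 13 worker-slots to fill, someone must work at least ⌈13/4⌉ = 4 shifts, so k ≥ 4.
k = 4 works: Slot 1→Vasquez, Slot 2→Ueda, Slot 3→Vasquez, Slot 4→Espinoza, Slot 5→Espinoza+Ueda, Slot 6→Espinoza+Ueda, Slot 7→Ueda+Leclerc, Slot 8→Vasquez, Slot 9→Vasquez, Slot 10→Leclerc.
Loads: Vasquez 4, Espinoza 3, Ueda 4, Leclerc 2 — all ≤ 4.

4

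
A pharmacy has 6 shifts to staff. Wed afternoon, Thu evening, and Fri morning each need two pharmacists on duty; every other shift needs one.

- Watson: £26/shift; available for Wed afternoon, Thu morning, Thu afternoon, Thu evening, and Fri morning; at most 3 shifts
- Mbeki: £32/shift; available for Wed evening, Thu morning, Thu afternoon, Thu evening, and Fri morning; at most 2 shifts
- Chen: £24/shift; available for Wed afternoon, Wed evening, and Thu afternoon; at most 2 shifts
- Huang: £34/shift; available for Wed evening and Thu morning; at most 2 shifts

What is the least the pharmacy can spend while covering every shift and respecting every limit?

Wed afternoon can only be covered by Watson and Chen, so that assignment is forced.
Thu evening can only be covered by Watson and Mbeki, so that assignment is forced.
Fri morning can only be covered by Watson and Mbeki, so that assignment is forced.
Picking the cheapest available pharmacist for each shift independently would cost £240, but that ignores the shift limits.
An optimal schedule: Wed afternoon→Watson+Chen, Wed evening→Huang, Thu morning→Huang, Thu afternoon→Chen, Thu evening→Watson+Mbeki, Fri morning→Watson+Mbeki.
Total: 26 + 24 + 34 + 34 + 24 + 26 + 32 + 26 + 32 = £258.

£258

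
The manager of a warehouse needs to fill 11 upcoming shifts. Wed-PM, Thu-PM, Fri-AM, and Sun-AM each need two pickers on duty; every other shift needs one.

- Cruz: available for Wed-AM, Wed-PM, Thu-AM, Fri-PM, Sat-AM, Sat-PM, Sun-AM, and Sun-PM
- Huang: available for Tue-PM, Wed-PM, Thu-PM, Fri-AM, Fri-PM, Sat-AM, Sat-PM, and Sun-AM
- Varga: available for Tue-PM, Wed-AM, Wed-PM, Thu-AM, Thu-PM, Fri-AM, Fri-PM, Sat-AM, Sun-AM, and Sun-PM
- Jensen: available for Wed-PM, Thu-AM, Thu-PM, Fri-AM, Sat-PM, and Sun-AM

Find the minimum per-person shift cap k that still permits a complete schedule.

4

With 4 pickers and 15 worker-slots to fill, someone must work at least ⌈15/4⌉ = 4 shifts, so k ≥ 4.
k = 4 works: Tue-PM→Huang, Wed-AM→Cruz, Wed-PM→Varga+Jensen, Thu-AM→Cruz, Thu-PM→Huang+Varga, Fri-AM→Huang+Varga, Fri-PM→Cruz, Sat-AM→Huang, Sat-PM→Jensen, Sun-AM→Varga+Jensen, Sun-PM→Cruz.
Loads: Cruz 4, Huang 4, Varga 4, Jensen 3 — all ≤ 4.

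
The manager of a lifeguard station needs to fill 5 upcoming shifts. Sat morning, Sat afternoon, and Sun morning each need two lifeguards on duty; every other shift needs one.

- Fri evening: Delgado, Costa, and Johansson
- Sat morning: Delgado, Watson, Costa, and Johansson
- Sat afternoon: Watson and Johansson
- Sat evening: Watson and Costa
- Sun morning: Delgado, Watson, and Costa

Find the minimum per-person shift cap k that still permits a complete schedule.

With 4 lifeguards and 8 worker-slots to fill, someone must work at least ⌈8/4⌉ = 2 shifts, so k ≥ 2.
k = 2 works: Fri evening→Delgado, Sat morning→Costa+Johansson, Sat afternoon→Watson+Johansson, Sat evening→Watson, Sun morning→Delgado+Costa.
Loads: Delgado 2, Watson 2, Costa 2, Johansson 2 — all ≤ 2.

2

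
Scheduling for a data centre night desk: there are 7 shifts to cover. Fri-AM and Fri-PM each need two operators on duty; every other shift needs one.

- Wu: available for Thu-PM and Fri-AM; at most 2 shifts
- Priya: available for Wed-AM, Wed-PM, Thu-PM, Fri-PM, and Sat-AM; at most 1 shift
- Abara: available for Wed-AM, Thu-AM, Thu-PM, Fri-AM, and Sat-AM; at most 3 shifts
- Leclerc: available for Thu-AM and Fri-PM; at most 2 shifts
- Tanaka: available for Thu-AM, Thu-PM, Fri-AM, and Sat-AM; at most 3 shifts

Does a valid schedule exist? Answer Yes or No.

No

Total capacity is 11 and 9 slots are needed, so capacity alone doesn't rule it out.
Shifts {Wed-PM, Fri-PM} need 3 worker-slots in total, but the operators available for any of those shifts (Priya and Leclerc) can supply at most 2 among them. So no valid schedule exists.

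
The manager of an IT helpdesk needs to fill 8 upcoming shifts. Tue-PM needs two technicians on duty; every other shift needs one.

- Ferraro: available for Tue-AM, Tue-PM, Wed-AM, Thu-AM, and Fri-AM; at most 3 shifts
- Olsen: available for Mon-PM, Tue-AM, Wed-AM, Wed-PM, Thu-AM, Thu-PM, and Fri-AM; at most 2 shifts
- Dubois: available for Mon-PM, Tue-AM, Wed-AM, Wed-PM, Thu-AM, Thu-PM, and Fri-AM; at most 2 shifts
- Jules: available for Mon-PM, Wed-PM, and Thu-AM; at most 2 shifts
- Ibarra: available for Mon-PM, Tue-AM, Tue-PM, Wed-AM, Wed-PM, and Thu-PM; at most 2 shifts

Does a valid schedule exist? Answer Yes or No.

Tue-PM can only be covered by Ferraro and Ibarra, so that assignment is forced.
One valid schedule: Mon-PM→Olsen, Tue-AM→Ferraro, Tue-PM→Ferraro+Ibarra, Wed-AM→Dubois, Wed-PM→Dubois, Thu-AM→Jules, Thu-PM→Olsen, Fri-AM→Ferraro.
Loads: Ferraro 3/3, Olsen 2/2, Dubois 2/2, Jules 1/2, Ibarra 1/2 — all within limits.

Yes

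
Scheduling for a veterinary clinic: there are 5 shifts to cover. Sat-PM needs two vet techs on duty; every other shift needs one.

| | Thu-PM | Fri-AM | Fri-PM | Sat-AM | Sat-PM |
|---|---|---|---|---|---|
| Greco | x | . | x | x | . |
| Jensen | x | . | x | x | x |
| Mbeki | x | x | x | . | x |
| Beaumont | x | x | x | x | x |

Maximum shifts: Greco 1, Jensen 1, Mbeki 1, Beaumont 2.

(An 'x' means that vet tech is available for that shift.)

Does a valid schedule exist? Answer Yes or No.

No

Shifts {Thu-PM, Fri-AM, Fri-PM, Sat-AM, Sat-PM} need 6 worker-slots in total, but the vet techs available for any of those shifts (Greco, Jensen, Mbeki, and Beaumont) can supply at most 5 among them. So no valid schedule exists.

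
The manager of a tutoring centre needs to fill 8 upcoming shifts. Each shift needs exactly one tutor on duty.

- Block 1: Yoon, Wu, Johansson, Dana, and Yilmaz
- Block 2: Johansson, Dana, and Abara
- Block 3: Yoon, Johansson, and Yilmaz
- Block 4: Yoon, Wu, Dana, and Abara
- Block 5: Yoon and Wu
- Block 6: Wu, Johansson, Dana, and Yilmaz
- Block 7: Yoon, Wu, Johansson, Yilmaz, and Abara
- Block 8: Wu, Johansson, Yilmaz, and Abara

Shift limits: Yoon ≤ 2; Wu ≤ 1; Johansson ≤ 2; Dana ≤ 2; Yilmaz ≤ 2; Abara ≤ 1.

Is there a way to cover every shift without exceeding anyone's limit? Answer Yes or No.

One valid schedule: Block 1→Dana, Block 2→Johansson, Block 3→Yoon, Block 4→Wu, Block 5→Yoon, Block 6→Johansson, Block 7→Yilmaz, Block 8→Yilmaz.
Loads: Yoon 2/2, Wu 1/1, Johansson 2/2, Dana 1/2, Yilmaz 2/2, Abara 0/1 — all within limits.

Yes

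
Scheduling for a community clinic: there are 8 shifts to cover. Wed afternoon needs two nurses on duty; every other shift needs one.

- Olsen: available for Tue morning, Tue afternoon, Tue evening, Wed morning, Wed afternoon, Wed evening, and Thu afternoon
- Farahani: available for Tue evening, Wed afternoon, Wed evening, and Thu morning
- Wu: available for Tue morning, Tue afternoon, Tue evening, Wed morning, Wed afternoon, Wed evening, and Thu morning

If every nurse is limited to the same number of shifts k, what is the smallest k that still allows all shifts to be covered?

3

With 3 nurses and 9 worker-slots to fill, someone must work at least ⌈9/3⌉ = 3 shifts, so k ≥ 3.
k = 3 works: Tue morning→Olsen, Tue afternoon→Olsen, Tue evening→Farahani, Wed morning→Wu, Wed afternoon→Farahani+Wu, Wed evening→Wu, Thu morning→Farahani, Thu afternoon→Olsen.
Loads: Olsen 3, Farahani 3, Wu 3 — all ≤ 3.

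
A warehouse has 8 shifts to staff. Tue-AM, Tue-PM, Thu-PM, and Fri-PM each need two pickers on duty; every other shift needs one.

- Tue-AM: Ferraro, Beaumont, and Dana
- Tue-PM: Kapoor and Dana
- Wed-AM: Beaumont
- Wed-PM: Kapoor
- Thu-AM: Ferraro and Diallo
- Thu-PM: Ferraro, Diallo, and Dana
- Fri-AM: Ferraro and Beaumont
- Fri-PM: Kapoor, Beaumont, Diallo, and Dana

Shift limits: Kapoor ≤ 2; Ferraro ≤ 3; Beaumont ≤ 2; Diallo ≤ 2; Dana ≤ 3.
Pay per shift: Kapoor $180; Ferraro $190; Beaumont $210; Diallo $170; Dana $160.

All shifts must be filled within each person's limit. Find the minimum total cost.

$2170

Tue-PM can only be covered by Kapoor and Dana, so that assignment is forced.
Wed-AM can only be covered by Beaumont, so that assignment is forced.
Wed-PM can only be covered by Kapoor, so that assignment is forced.
Picking the cheapest available picker for each shift independently would cost $2100, but that ignores the shift limits.
An optimal schedule: Tue-AM→Ferraro+Beaumont, Tue-PM→Kapoor+Dana, Wed-AM→Beaumont, Wed-PM→Kapoor, Thu-AM→Ferraro, Thu-PM→Diallo+Dana, Fri-AM→Ferraro, Fri-PM→Diallo+Dana.
Total: 190 + 210 + 180 + 160 + 210 + 180 + 190 + 170 + 160 + 190 + 170 + 160 = $2170.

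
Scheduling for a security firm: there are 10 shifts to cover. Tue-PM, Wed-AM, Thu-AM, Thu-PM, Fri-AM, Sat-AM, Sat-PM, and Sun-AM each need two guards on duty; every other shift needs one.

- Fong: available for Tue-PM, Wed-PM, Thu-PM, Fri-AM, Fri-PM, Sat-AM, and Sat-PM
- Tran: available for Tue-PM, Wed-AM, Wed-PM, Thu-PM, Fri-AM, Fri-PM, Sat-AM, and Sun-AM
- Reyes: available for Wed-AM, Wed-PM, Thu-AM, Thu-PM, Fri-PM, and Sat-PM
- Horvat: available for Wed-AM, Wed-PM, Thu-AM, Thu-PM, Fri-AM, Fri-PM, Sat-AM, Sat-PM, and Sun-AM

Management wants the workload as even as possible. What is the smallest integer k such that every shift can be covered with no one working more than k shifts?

With 4 guards and 18 worker-slots to fill, someone must work at least ⌈18/4⌉ = 5 shifts, so k ≥ 5.
k = 5 works: Tue-PM→Fong+Tran, Wed-AM→Tran+Reyes, Wed-PM→Fong, Thu-AM→Reyes+Horvat, Thu-PM→Reyes+Horvat, Fri-AM→Fong+Tran, Fri-PM→Reyes, Sat-AM→Fong+Tran, Sat-PM→Fong+Reyes, Sun-AM→Tran+Horvat.
Loads: Fong 5, Tran 5, Reyes 5, Horvat 3 — all ≤ 5.

5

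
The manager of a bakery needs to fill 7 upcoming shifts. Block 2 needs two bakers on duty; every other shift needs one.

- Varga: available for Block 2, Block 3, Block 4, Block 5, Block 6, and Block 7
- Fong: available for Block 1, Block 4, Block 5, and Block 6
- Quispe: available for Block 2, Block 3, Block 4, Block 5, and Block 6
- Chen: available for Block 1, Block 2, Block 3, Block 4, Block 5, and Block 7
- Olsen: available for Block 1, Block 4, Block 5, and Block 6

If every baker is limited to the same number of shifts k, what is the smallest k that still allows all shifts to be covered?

2

With 5 bakers and 8 worker-slots to fill, someone must work at least ⌈8/5⌉ = 2 shifts, so k ≥ 2.
k = 2 works: Block 1→Fong, Block 2→Varga+Quispe, Block 3→Quispe, Block 4→Chen, Block 5→Chen, Block 6→Fong, Block 7→Varga.
Loads: Varga 2, Fong 2, Quispe 2, Chen 2, Olsen 0 — all ≤ 2.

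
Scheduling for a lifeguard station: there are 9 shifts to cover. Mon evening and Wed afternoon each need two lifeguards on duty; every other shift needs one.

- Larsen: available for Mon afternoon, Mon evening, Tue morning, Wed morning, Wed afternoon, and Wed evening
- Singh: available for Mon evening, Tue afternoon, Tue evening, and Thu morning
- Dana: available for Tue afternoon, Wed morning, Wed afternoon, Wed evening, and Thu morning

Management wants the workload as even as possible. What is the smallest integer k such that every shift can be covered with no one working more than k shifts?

4

With 3 lifeguards and 11 worker-slots to fill, someone must work at least ⌈11/3⌉ = 4 shifts, so k ≥ 4.
k = 4 works: Mon afternoon→Larsen, Mon evening→Larsen+Singh, Tue morning→Larsen, Tue afternoon→Singh, Tue evening→Singh, Wed morning→Dana, Wed afternoon→Larsen+Dana, Wed evening→Dana, Thu morning→Singh.
Loads: Larsen 4, Singh 4, Dana 3 — all ≤ 4.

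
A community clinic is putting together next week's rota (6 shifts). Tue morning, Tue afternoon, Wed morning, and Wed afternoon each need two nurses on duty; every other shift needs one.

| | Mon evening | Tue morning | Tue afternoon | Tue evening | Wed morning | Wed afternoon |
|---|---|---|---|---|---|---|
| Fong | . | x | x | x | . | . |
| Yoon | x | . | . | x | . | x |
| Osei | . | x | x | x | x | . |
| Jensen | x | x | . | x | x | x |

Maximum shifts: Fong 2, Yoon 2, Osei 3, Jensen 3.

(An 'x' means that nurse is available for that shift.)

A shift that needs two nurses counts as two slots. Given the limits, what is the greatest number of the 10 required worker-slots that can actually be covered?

10

Total capacity across all nurses is 2+2+3+3 = 10, and 10 slots are needed, so at most 10 can be filled.
An assignment achieving 10: Mon evening→Yoon, Tue morning→Fong+Osei, Tue afternoon→Fong+Osei, Tue evening→Jensen, Wed morning→Osei+Jensen, Wed afternoon→Yoon+Jensen.
Loads: Fong 2/2, Yoon 2/2, Osei 3/3, Jensen 3/3.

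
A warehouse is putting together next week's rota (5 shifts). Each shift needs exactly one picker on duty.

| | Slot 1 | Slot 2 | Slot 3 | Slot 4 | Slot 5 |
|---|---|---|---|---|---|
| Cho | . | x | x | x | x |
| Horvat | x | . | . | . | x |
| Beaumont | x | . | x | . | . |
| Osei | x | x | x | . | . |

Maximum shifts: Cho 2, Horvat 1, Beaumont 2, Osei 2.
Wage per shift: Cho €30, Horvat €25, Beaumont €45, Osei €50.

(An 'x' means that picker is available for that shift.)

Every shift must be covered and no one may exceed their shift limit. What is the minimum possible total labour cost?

€175

Slot 4 can only be covered by Cho, so that assignment is forced.
Picking the cheapest available picker for each shift independently would cost €140, but that ignores the shift limits.
An optimal schedule: Slot 1→Beaumont, Slot 2→Cho, Slot 3→Beaumont, Slot 4→Cho, Slot 5→Horvat.
Total: 45 + 30 + 45 + 30 + 25 = €175.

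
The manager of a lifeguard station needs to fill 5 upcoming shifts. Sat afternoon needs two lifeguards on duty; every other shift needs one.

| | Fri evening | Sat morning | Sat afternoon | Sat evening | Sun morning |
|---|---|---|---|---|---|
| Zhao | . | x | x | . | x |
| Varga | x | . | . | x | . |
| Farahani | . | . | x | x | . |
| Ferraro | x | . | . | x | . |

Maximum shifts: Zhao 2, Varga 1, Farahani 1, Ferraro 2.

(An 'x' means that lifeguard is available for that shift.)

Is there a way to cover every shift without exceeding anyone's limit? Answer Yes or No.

No

Total capacity is 6 and 6 slots are needed, so capacity alone doesn't rule it out.
Shifts {Sat morning, Sat afternoon, Sun morning} need 4 worker-slots in total, but the lifeguards available for any of those shifts (Zhao and Farahani) can supply at most 3 among them. So no valid schedule exists.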